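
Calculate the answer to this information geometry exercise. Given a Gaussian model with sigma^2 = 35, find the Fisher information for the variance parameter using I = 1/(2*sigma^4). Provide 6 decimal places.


Fisher information for variance: I(sigma^2) = 1/(2*sigma^4).
sigma^2 = 35, so sigma^4 = 1225.
I = 1/(2*1225) = 1/2450 = 0.000408

0.000408


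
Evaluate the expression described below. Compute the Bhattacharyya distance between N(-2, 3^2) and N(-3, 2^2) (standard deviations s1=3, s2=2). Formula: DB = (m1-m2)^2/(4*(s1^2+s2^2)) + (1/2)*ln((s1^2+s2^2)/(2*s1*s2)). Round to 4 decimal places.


Bhattacharyya distance between two Gaussians:
DB = (m1-m2)^2/(4*(s1^2+s2^2)) + (1/2)*ln((s1^2+s2^2)/(2*s1*s2)).
(m1-m2)^2 = (1)^2 = 1.
s1^2+s2^2 = 9 + 4 = 13.
term1 = 1/52 = 0.019231.
term2 = 0.5*ln(13/12.0) = 0.040021.
DB = 0.019231 + 0.040021 = 0.0593

0.0593


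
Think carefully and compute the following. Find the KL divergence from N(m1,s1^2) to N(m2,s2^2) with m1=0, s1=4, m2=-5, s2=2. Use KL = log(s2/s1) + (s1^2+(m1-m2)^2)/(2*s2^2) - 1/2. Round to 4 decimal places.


KL divergence between normal distributions:
KL = log(s2/s1) + (s1^2 + (m1-m2)^2)/(2*s2^2) - 1/2.
log(2/4) = -0.693147.
(4^2 + (0--5)^2)/(2*2^2) = (16 + 25)/8 = 5.125.
KL = -0.693147 + 5.125 - 0.5 = 3.9319

3.9319


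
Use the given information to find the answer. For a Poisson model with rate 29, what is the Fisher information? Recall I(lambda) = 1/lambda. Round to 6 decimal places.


Fisher information for Poisson: I(lambda) = 1/lambda.
lambda = 29.
I(lambda) = 1/29 = 0.034483

0.034483


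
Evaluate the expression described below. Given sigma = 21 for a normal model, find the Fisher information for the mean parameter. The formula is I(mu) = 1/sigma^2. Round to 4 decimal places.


The Fisher information for the mean of a normal distribution is I(mu) = 1/sigma^2.
sigma = 21, so sigma^2 = 441.
I(mu) = 1/441 = 0.0023

0.0023


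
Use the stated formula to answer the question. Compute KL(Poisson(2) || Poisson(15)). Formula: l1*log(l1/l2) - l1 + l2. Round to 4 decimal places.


KL divergence for Poisson:
KL = l1*log(l1/l2) - l1 + l2.
l1 = 2, l2 = 15.
log(2/15) = -2.014903.
l1*log(l1/l2) = 2 * -2.014903 = -4.029806.
KL = -4.029806 - 2 + 15 = 8.9702

8.9702


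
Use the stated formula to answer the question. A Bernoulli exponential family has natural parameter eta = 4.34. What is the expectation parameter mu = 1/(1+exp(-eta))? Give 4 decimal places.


Dual coordinate (expectation parameter) for Bernoulli:
mu = 1/(1+exp(-eta)).
eta = 4.34.
exp(-eta) = exp(-4.34) = 0.013037.
mu = 1/(1+0.013037) = 0.9871

0.9871


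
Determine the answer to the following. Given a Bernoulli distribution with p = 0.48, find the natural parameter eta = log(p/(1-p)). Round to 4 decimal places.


Natural parameter for Bernoulli: eta = log(p/(1-p)).
p = 0.48, 1-p = 0.52.
p/(1-p) = 0.923077.
eta = log(0.923077) = -0.0800

-0.0800


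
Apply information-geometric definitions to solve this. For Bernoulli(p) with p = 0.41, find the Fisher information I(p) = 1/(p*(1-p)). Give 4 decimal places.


For Bernoulli(p), Fisher information is I(p) = 1/(p*(1-p)).
p = 0.41, 1-p = 0.59.
p*(1-p) = 0.2419.
I(p) = 1/0.2419 = 4.1339

4.1339


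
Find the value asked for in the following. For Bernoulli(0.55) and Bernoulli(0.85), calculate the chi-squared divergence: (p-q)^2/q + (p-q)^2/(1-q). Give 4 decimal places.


Chi-squared divergence between Bernoulli distributions:
chi^2 = (p-q)^2/q + (p-q)^2/(1-q).
p = 0.55, q = 0.85, p-q = -0.3.
(p-q)^2 = 0.09.
term1 = 0.09/0.85 = 0.105882.
term2 = 0.09/0.15 = 0.6.
chi^2 = 0.105882 + 0.6 = 0.7059

0.7059


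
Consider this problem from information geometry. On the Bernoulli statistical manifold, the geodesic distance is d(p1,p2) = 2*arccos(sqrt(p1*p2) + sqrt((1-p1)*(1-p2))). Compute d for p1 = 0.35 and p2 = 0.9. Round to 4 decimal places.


Geodesic distance on Bernoulli manifold:
d(p1,p2) = 2*arccos(sqrt(p1*p2) + sqrt((1-p1)*(1-p2))).
sqrt(p1*p2) = sqrt(0.35*0.9) = 0.561249.
sqrt((1-p1)*(1-p2)) = sqrt(0.65*0.1) = 0.254951.
arg = 0.561249 + 0.254951 = 0.8162.
d = 2*arccos(0.8162) = 1.2320

1.2320


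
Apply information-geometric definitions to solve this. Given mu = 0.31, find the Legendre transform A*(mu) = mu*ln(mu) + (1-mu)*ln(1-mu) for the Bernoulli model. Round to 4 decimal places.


Legendre transform for Bernoulli:
A*(mu) = mu*log(mu) + (1-mu)*log(1-mu).
mu = 0.31, 1-mu = 0.69.
mu*log(mu) = 0.31*log(0.31) = -0.363067.
(1-mu)*log(1-mu) = 0.69*log(0.69) = -0.256034.
A* = -0.363067 + -0.256034 = -0.6191

-0.6191


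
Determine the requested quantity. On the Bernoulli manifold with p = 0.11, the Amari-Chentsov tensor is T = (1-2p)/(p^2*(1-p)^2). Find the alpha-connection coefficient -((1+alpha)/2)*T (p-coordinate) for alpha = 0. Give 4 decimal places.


Skewness (Amari-Chentsov) tensor: T = (1-2p)/(p^2*(1-p)^2).
p = 0.11, 1-2p = 0.78, p^2 = 0.0121, (1-p)^2 = 0.7921.
T = 0.78/(0.0121 * 0.7921) = 81.382161.
In the p-coordinate, Gamma^(alpha) = Gamma^(0) - (alpha/2)*T with Gamma^(0) = (1/2)*g'(p) = -T/2,
so Gamma^(alpha) = -((1+alpha)/2)*T.
alpha = 0, -(1+alpha)/2 = -0.5.
Gamma = -0.5 * 81.382161 = -40.6911

-40.6911


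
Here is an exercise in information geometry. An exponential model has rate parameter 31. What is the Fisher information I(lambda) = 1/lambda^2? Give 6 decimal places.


Fisher information for exponential: I(lambda) = 1/lambda^2.
lambda = 31, lambda^2 = 961.
I = 1/961 = 0.001041

0.001041


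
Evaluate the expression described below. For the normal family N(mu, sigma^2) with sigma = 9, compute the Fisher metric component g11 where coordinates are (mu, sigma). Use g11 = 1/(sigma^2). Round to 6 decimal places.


For the 2-parameter normal family, the Fisher metric has:
  g11 = 1/sigma^2, g22 = 2/sigma^2.
sigma = 9, sigma^2 = 81.
g11 = 0.012346

0.012346


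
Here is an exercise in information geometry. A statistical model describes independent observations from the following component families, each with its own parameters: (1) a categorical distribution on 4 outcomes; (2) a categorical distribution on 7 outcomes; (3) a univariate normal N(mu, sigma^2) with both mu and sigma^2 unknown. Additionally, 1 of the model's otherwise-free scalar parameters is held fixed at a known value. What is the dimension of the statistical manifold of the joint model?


The dimension of a statistical manifold equals the number of free
(independent) real parameters of the model. For a product of independent
blocks the parameter counts add.
- categorical on 4 outcomes (probabilities sum to 1): 4-1 = 3.
- categorical on 7 outcomes (probabilities sum to 1): 7-1 = 6.
- normal (mu, sigma^2): 2.
Total = 3 + 6 + 2 = 11.
1 parameter(s) fixed at known values: 11 - 1 = 10.
Dimension = 10

10


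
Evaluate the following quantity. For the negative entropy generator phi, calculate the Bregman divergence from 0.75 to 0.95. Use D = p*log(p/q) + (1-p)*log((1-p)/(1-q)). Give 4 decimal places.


Bregman divergence with negative entropy generator:
D = p*log(p/q) + (1-p)*log((1-p)/(1-q)).
p = 0.75, q = 0.95.
p*log(p/q) = 0.75*log(0.75/0.95) = -0.177292.
(1-p)*log((1-p)/(1-q)) = 0.25*log(0.25/0.05) = 0.402359.
D = -0.177292 + 0.402359 = 0.2251

0.2251


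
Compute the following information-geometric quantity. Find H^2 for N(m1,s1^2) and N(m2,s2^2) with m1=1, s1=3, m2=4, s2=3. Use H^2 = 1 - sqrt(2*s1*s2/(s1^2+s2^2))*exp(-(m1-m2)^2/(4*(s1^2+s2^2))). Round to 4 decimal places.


Squared Hellinger distance for Gaussians:
H^2 = 1 - sqrt(2*s1*s2/(s1^2+s2^2)) * exp(-(m1-m2)^2/(4*(s1^2+s2^2))).
s1^2 = 9, s2^2 = 9, s1^2+s2^2 = 18.
sqrt(2*3*3/(18)) = 1.0.
(m1-m2)^2 = (-3)^2 = 9.
exp(-9/(4*18)) = exp(-0.125) = 0.882497.
H^2 = 1 - 1.0*0.882497 = 0.1175

0.1175


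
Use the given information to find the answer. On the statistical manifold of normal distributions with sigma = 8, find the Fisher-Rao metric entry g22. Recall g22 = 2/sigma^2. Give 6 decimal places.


For the 2-parameter normal family, the Fisher metric has:
  g11 = 1/sigma^2, g22 = 2/sigma^2.
sigma = 8, sigma^2 = 64.
g22 = 0.031250

0.031250


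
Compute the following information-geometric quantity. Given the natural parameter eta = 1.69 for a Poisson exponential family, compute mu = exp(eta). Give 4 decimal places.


Expectation parameter for Poisson exponential family:
mu = exp(eta).
eta = 1.69.
mu = exp(1.69) = 5.4195

5.4195


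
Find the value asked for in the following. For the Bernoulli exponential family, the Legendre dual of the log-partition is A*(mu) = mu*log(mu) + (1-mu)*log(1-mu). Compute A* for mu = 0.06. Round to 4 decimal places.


Legendre transform for Bernoulli:
A*(mu) = mu*log(mu) + (1-mu)*log(1-mu).
mu = 0.06, 1-mu = 0.94.
mu*log(mu) = 0.06*log(0.06) = -0.168805.
(1-mu)*log(1-mu) = 0.94*log(0.94) = -0.058163.
A* = -0.168805 + -0.058163 = -0.2270

-0.2270


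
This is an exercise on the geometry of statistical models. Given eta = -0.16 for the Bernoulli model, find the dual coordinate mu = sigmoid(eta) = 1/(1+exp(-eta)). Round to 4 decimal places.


Dual coordinate (expectation parameter) for Bernoulli:
mu = 1/(1+exp(-eta)).
eta = -0.16.
exp(-eta) = exp(0.16) = 1.173511.
mu = 1/(1+1.173511) = 0.4601

0.4601


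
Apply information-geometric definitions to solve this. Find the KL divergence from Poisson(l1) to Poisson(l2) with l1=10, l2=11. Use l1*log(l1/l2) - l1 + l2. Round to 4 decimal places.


KL divergence for Poisson:
KL = l1*log(l1/l2) - l1 + l2.
l1 = 10, l2 = 11.
log(10/11) = -0.09531.
l1*log(l1/l2) = 10 * -0.09531 = -0.953102.
KL = -0.953102 - 10 + 11 = 0.0469

0.0469


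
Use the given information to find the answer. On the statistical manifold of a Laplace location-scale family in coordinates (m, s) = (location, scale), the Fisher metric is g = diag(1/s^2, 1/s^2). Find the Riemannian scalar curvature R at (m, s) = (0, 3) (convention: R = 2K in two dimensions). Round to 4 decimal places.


The metric has the form g = (A dm^2 + B ds^2)/s^2 with A = 1, B = 1.
Substitute u = sqrt(A/B)*m: g = B*(du^2 + ds^2)/s^2, i.e. B times the
Poincare upper half-plane metric, which has constant Gaussian curvature -1.
Scaling a 2D metric by a constant c divides the Gaussian curvature by c,
so K = -1/B = -1/(1) = -1.0000 everywhere (the point (m, s) = (0, 3) is irrelevant:
the curvature is constant).
Scalar curvature in dimension 2: R = 2K = -2/(1) = -2.0000.

-2.0000


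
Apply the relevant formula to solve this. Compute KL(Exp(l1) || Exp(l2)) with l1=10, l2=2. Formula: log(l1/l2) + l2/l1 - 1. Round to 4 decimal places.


KL divergence for exponential family:
KL = log(l1/l2) + l2/l1 - 1.
log(10/2) = 1.609438.
2/10 = 0.2.
KL = 1.609438 + 0.2 - 1 = 0.8094

0.8094


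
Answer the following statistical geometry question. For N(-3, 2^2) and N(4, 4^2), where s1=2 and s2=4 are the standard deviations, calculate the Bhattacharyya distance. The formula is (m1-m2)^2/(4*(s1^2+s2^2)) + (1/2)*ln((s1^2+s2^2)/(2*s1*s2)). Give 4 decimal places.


Bhattacharyya distance between two Gaussians:
DB = (m1-m2)^2/(4*(s1^2+s2^2)) + (1/2)*ln((s1^2+s2^2)/(2*s1*s2)).
(m1-m2)^2 = (-7)^2 = 49.
s1^2+s2^2 = 4 + 16 = 20.
term1 = 49/80 = 0.6125.
term2 = 0.5*ln(20/16.0) = 0.111572.
DB = 0.6125 + 0.111572 = 0.7241

0.7241


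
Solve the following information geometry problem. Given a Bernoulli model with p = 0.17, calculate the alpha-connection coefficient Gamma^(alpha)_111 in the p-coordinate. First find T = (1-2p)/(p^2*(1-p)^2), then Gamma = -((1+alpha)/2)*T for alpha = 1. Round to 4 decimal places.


Skewness (Amari-Chentsov) tensor: T = (1-2p)/(p^2*(1-p)^2).
p = 0.17, 1-2p = 0.66, p^2 = 0.0289, (1-p)^2 = 0.6889.
T = 0.66/(0.0289 * 0.6889) = 33.150487.
In the p-coordinate, Gamma^(alpha) = Gamma^(0) - (alpha/2)*T with Gamma^(0) = (1/2)*g'(p) = -T/2,
so Gamma^(alpha) = -((1+alpha)/2)*T.
alpha = 1, -(1+alpha)/2 = -1.0.
Gamma = -1.0 * 33.150487 = -33.1505

-33.1505


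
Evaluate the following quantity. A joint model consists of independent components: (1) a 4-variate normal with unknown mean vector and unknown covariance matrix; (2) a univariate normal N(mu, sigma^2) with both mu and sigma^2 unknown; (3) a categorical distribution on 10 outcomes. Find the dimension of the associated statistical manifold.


The dimension of a statistical manifold equals the number of free
(independent) real parameters of the model. For a product of independent
blocks the parameter counts add.
- 4-variate normal: 4 (mean) + 4*5/2 = 10 (symmetric covariance) = 14.
- normal (mu, sigma^2): 2.
- categorical on 10 outcomes (probabilities sum to 1): 10-1 = 9.
Total = 14 + 2 + 9 = 25.
Dimension = 25

25


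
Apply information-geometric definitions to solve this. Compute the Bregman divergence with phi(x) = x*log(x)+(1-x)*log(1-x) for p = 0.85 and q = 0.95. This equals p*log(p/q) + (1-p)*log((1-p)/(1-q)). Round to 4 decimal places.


Bregman divergence with negative entropy generator:
D = p*log(p/q) + (1-p)*log((1-p)/(1-q)).
p = 0.85, q = 0.95.
p*log(p/q) = 0.85*log(0.85/0.95) = -0.094542.
(1-p)*log((1-p)/(1-q)) = 0.15*log(0.15/0.05) = 0.164792.
D = -0.094542 + 0.164792 = 0.0703

0.0703


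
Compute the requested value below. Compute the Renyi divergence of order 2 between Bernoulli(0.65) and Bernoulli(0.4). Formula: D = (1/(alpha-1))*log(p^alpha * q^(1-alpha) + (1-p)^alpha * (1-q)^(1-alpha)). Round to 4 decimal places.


Renyi divergence of order alpha between Bernoulli distributions:
D = (1/(alpha-1))*log(p^alpha * q^(1-alpha) + (1-p)^alpha * (1-q)^(1-alpha)).
alpha = 2, p = 0.65, q = 0.4.
p^alpha * q^(1-alpha) = 0.65^2 * 0.4^-1 = 1.05625.
(1-p)^alpha * (1-q)^(1-alpha) = 0.35^2 * 0.6^-1 = 0.204167.
sum = 1.05625 + 0.204167 = 1.260417.
D = (1/1)*log(1.260417) = 0.2314

0.2314


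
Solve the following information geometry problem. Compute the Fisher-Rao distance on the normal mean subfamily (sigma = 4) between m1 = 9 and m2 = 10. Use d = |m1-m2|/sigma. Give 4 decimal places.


On the fixed-variance normal subfamily, geodesic distance = |m1-m2|/sigma.
|9 - 10| = 1.
sigma = 4.
d = 1/4 = 0.2500

0.2500


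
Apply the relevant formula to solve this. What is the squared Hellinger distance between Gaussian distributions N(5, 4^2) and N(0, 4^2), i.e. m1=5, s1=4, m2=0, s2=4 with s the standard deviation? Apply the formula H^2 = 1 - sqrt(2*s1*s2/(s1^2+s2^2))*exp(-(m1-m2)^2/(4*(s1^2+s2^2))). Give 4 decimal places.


Squared Hellinger distance for Gaussians:
H^2 = 1 - sqrt(2*s1*s2/(s1^2+s2^2)) * exp(-(m1-m2)^2/(4*(s1^2+s2^2))).
s1^2 = 16, s2^2 = 16, s1^2+s2^2 = 32.
sqrt(2*4*4/(32)) = 1.0.
(m1-m2)^2 = (5)^2 = 25.
exp(-25/(4*32)) = exp(-0.195312) = 0.822578.
H^2 = 1 - 1.0*0.822578 = 0.1774

0.1774


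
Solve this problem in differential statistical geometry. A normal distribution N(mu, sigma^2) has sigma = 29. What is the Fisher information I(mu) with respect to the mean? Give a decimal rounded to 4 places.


The Fisher information for the mean of a normal distribution is I(mu) = 1/sigma^2.
sigma = 29, so sigma^2 = 841.
I(mu) = 1/841 = 0.0012

0.0012


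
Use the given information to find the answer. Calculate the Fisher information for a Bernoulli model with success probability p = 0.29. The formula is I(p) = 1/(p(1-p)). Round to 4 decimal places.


For Bernoulli(p), Fisher information is I(p) = 1/(p*(1-p)).
p = 0.29, 1-p = 0.71.
p*(1-p) = 0.2059.
I(p) = 1/0.2059 = 4.8567

4.8567


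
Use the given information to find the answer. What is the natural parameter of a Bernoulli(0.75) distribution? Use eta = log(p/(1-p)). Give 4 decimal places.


Natural parameter for Bernoulli: eta = log(p/(1-p)).
p = 0.75, 1-p = 0.25.
p/(1-p) = 3.0.
eta = log(3.0) = 1.0986

1.0986


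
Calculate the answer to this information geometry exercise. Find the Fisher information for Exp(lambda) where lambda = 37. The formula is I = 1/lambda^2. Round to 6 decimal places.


Fisher information for exponential: I(lambda) = 1/lambda^2.
lambda = 37, lambda^2 = 1369.
I = 1/1369 = 0.000730

0.000730


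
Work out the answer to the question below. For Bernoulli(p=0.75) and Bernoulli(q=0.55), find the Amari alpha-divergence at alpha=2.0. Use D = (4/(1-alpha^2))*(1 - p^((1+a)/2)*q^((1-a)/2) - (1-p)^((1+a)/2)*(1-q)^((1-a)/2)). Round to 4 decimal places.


Amari alpha-divergence:
D = (4/(1-alpha^2))*(1 - p^((1+a)/2)*q^((1-a)/2) - (1-p)^((1+a)/2)*(1-q)^((1-a)/2)).
alpha = 2.0, p = 0.75, q = 0.55.
e1 = (1+alpha)/2 = 1.5, e2 = (1-alpha)/2 = -0.5.
t1 = p^e1 * q^e2 = 0.75^1.5 * 0.55^-0.5 = 0.875811.
t2 = (1-p)^e1 * (1-q)^e2 = 0.25^1.5 * 0.45^-0.5 = 0.186339.
4/(1-alpha^2) = -1.333333.
D = -1.333333*(1 - 0.875811 - 0.186339) = 0.0829

0.0829


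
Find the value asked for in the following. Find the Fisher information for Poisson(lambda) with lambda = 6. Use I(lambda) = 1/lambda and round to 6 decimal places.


Fisher information for Poisson: I(lambda) = 1/lambda.
lambda = 6.
I(lambda) = 1/6 = 0.166667

0.166667


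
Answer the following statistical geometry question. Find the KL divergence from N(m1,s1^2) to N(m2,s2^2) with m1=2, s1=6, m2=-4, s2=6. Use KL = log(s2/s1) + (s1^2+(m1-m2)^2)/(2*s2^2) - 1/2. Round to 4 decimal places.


KL divergence between normal distributions:
KL = log(s2/s1) + (s1^2 + (m1-m2)^2)/(2*s2^2) - 1/2.
log(6/6) = 0.0.
(6^2 + (2--4)^2)/(2*6^2) = (36 + 36)/72 = 1.0.
KL = 0.0 + 1.0 - 0.5 = 0.5000

0.5000


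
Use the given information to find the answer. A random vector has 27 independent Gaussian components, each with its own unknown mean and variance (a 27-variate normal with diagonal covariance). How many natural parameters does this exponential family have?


Exponential family dimension calculation:
Each univariate normal has two natural parameters (mu/sigma^2 and -1/(2 sigma^2)).
With 27 independent components, dim = 2 * 27 = 54.

54


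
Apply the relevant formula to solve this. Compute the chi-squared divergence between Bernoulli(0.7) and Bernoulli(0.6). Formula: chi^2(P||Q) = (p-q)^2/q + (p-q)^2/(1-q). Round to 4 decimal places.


Chi-squared divergence between Bernoulli distributions:
chi^2 = (p-q)^2/q + (p-q)^2/(1-q).
p = 0.7, q = 0.6, p-q = 0.1.
(p-q)^2 = 0.01.
term1 = 0.01/0.6 = 0.016667.
term2 = 0.01/0.4 = 0.025.
chi^2 = 0.016667 + 0.025 = 0.0417

0.0417


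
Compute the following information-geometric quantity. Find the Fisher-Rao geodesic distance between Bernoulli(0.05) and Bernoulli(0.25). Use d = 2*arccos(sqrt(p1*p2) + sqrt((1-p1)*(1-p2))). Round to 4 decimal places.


Geodesic distance on Bernoulli manifold:
d(p1,p2) = 2*arccos(sqrt(p1*p2) + sqrt((1-p1)*(1-p2))).
sqrt(p1*p2) = sqrt(0.05*0.25) = 0.111803.
sqrt((1-p1)*(1-p2)) = sqrt(0.95*0.75) = 0.844097.
arg = 0.111803 + 0.844097 = 0.955901.
d = 2*arccos(0.955901) = 0.5962

0.5962


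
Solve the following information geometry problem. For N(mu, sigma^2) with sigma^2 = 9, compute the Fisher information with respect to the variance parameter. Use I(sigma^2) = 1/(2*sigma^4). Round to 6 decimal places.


Fisher information for variance: I(sigma^2) = 1/(2*sigma^4).
sigma^2 = 9, so sigma^4 = 81.
I = 1/(2*81) = 1/162 = 0.006173

0.006173


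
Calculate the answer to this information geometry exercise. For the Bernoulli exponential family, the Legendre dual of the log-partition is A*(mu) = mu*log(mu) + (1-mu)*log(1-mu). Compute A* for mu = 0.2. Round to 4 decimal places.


Legendre transform for Bernoulli:
A*(mu) = mu*log(mu) + (1-mu)*log(1-mu).
mu = 0.2, 1-mu = 0.8.
mu*log(mu) = 0.2*log(0.2) = -0.321888.
(1-mu)*log(1-mu) = 0.8*log(0.8) = -0.178515.
A* = -0.321888 + -0.178515 = -0.5004

-0.5004


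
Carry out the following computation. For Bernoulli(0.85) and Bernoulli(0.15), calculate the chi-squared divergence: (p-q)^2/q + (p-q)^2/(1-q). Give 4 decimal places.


Chi-squared divergence between Bernoulli distributions:
chi^2 = (p-q)^2/q + (p-q)^2/(1-q).
p = 0.85, q = 0.15, p-q = 0.7.
(p-q)^2 = 0.49.
term1 = 0.49/0.15 = 3.266667.
term2 = 0.49/0.85 = 0.576471.
chi^2 = 3.266667 + 0.576471 = 3.8431

3.8431


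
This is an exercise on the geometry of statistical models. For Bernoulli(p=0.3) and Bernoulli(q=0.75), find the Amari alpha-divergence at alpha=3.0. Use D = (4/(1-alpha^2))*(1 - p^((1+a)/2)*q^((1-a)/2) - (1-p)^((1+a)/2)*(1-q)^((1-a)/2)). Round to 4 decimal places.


Amari alpha-divergence:
D = (4/(1-alpha^2))*(1 - p^((1+a)/2)*q^((1-a)/2) - (1-p)^((1+a)/2)*(1-q)^((1-a)/2)).
alpha = 3.0, p = 0.3, q = 0.75.
e1 = (1+alpha)/2 = 2.0, e2 = (1-alpha)/2 = -1.0.
t1 = p^e1 * q^e2 = 0.3^2.0 * 0.75^-1.0 = 0.12.
t2 = (1-p)^e1 * (1-q)^e2 = 0.7^2.0 * 0.25^-1.0 = 1.96.
4/(1-alpha^2) = -0.5.
D = -0.5*(1 - 0.12 - 1.96) = 0.5400

0.5400


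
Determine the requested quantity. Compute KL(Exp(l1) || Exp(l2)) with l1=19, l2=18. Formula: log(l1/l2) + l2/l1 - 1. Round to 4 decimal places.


KL divergence for exponential family:
KL = log(l1/l2) + l2/l1 - 1.
log(19/18) = 0.054067.
18/19 = 0.947368.
KL = 0.054067 + 0.947368 - 1 = 0.0014

0.0014


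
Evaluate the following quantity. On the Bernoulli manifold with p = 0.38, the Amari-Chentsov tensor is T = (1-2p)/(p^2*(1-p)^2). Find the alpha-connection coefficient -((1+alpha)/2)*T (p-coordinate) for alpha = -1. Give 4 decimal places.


Skewness (Amari-Chentsov) tensor: T = (1-2p)/(p^2*(1-p)^2).
p = 0.38, 1-2p = 0.24, p^2 = 0.1444, (1-p)^2 = 0.3844.
T = 0.24/(0.1444 * 0.3844) = 4.323751.
In the p-coordinate, Gamma^(alpha) = Gamma^(0) - (alpha/2)*T with Gamma^(0) = (1/2)*g'(p) = -T/2,
so Gamma^(alpha) = -((1+alpha)/2)*T.
alpha = -1, -(1+alpha)/2 = 0.0.
Gamma = 0.0 * 4.323751 = 0.0000

0.0000


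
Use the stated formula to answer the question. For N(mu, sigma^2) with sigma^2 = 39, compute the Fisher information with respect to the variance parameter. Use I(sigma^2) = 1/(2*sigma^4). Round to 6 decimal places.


Fisher information for variance: I(sigma^2) = 1/(2*sigma^4).
sigma^2 = 39, so sigma^4 = 1521.
I = 1/(2*1521) = 1/3042 = 0.000329

0.000329


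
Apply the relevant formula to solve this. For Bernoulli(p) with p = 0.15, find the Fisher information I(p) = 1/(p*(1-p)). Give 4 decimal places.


For Bernoulli(p), Fisher information is I(p) = 1/(p*(1-p)).
p = 0.15, 1-p = 0.85.
p*(1-p) = 0.1275.
I(p) = 1/0.1275 = 7.8431

7.8431


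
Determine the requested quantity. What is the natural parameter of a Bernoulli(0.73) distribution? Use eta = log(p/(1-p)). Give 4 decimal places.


Natural parameter for Bernoulli: eta = log(p/(1-p)).
p = 0.73, 1-p = 0.27.
p/(1-p) = 2.703704.
eta = log(2.703704) = 0.9946

0.9946


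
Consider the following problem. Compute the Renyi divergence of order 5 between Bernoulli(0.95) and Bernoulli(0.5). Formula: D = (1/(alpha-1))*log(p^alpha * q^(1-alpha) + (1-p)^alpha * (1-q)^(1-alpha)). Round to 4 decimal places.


Renyi divergence of order alpha between Bernoulli distributions:
D = (1/(alpha-1))*log(p^alpha * q^(1-alpha) + (1-p)^alpha * (1-q)^(1-alpha)).
alpha = 5, p = 0.95, q = 0.5.
p^alpha * q^(1-alpha) = 0.95^5 * 0.5^-4 = 12.380495.
(1-p)^alpha * (1-q)^(1-alpha) = 0.05^5 * 0.5^-4 = 5e-06.
sum = 12.380495 + 5e-06 = 12.3805.
D = (1/4)*log(12.3805) = 0.6290

0.6290


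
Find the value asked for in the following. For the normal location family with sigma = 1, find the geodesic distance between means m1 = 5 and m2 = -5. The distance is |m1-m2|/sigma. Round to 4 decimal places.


On the fixed-variance normal subfamily, geodesic distance = |m1-m2|/sigma.
|5 - -5| = 10.
sigma = 1.
d = 10/1 = 10.0000

10.0000


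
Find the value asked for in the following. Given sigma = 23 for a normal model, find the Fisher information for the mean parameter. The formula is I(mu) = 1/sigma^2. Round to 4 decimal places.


The Fisher information for the mean of a normal distribution is I(mu) = 1/sigma^2.
sigma = 23, so sigma^2 = 529.
I(mu) = 1/529 = 0.0019

0.0019


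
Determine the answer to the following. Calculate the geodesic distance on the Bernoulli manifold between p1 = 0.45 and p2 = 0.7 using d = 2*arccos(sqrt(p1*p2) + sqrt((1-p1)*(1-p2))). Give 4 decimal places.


Geodesic distance on Bernoulli manifold:
d(p1,p2) = 2*arccos(sqrt(p1*p2) + sqrt((1-p1)*(1-p2))).
sqrt(p1*p2) = sqrt(0.45*0.7) = 0.561249.
sqrt((1-p1)*(1-p2)) = sqrt(0.55*0.3) = 0.406202.
arg = 0.561249 + 0.406202 = 0.967451.
d = 2*arccos(0.967451) = 0.5117

0.5117


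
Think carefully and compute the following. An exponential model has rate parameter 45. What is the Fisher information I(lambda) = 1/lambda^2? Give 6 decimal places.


Fisher information for exponential: I(lambda) = 1/lambda^2.
lambda = 45, lambda^2 = 2025.
I = 1/2025 = 0.000494

0.000494


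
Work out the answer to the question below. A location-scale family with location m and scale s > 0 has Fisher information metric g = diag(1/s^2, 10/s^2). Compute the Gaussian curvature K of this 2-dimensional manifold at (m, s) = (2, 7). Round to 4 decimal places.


The metric has the form g = (A dm^2 + B ds^2)/s^2 with A = 1, B = 10.
Substitute u = sqrt(A/B)*m: g = B*(du^2 + ds^2)/s^2, i.e. B times the
Poincare upper half-plane metric, which has constant Gaussian curvature -1.
Scaling a 2D metric by a constant c divides the Gaussian curvature by c,
so K = -1/B = -1/(10) = -0.1000 everywhere (the point (m, s) = (2, 7) is irrelevant:
the curvature is constant).
The requested Gaussian curvature is K = -0.1000.

-0.1000


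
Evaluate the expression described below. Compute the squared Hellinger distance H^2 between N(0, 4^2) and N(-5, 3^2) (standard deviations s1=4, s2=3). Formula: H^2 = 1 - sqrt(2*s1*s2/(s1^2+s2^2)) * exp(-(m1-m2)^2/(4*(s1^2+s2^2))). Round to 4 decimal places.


Squared Hellinger distance for Gaussians:
H^2 = 1 - sqrt(2*s1*s2/(s1^2+s2^2)) * exp(-(m1-m2)^2/(4*(s1^2+s2^2))).
s1^2 = 16, s2^2 = 9, s1^2+s2^2 = 25.
sqrt(2*4*3/(25)) = 0.979796.
(m1-m2)^2 = (5)^2 = 25.
exp(-25/(4*25)) = exp(-0.25) = 0.778801.
H^2 = 1 - 0.979796*0.778801 = 0.2369

0.2369


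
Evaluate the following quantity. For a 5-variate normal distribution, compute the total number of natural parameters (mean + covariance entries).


Exponential family dimension calculation:
For 5-dim MVN: mean has 5 params, covariance has 5*6/2 = 15 unique entries.
Total dim = 5 + 15 = 20.

20


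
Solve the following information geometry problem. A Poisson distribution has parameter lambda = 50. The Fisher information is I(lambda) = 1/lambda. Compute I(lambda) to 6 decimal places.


Fisher information for Poisson: I(lambda) = 1/lambda.
lambda = 50.
I(lambda) = 1/50 = 0.020000

0.020000


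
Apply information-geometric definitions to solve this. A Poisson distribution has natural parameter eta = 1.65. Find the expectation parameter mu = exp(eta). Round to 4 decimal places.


Expectation parameter for Poisson exponential family:
mu = exp(eta).
eta = 1.65.
mu = exp(1.65) = 5.2070

5.2070


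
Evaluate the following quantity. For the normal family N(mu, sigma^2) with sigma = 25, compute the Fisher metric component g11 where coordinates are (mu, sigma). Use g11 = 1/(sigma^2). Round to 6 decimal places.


For the 2-parameter normal family, the Fisher metric has:
  g11 = 1/sigma^2, g22 = 2/sigma^2.
sigma = 25, sigma^2 = 625.
g11 = 0.001600

0.001600


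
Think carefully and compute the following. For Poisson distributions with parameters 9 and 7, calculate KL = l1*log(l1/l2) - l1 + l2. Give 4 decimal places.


KL divergence for Poisson:
KL = l1*log(l1/l2) - l1 + l2.
l1 = 9, l2 = 7.
log(9/7) = 0.251314.
l1*log(l1/l2) = 9 * 0.251314 = 2.26183.
KL = 2.26183 - 9 + 7 = 0.2618

0.2618


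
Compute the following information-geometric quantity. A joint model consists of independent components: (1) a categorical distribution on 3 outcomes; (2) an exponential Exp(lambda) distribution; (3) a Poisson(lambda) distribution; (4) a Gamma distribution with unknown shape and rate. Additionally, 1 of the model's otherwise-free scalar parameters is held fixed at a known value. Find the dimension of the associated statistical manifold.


The dimension of a statistical manifold equals the number of free
(independent) real parameters of the model. For a product of independent
blocks the parameter counts add.
- categorical on 3 outcomes (probabilities sum to 1): 3-1 = 2.
- exponential (lambda): 1.
- Poisson (lambda): 1.
- Gamma (shape, rate): 2.
Total = 2 + 1 + 1 + 2 = 6.
1 parameter(s) fixed at known values: 6 - 1 = 5.
Dimension = 5

5


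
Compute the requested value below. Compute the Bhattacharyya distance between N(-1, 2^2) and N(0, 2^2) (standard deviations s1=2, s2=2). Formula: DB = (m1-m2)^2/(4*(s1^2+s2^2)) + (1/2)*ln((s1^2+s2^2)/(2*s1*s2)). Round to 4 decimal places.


Bhattacharyya distance between two Gaussians:
DB = (m1-m2)^2/(4*(s1^2+s2^2)) + (1/2)*ln((s1^2+s2^2)/(2*s1*s2)).
(m1-m2)^2 = (-1)^2 = 1.
s1^2+s2^2 = 4 + 4 = 8.
term1 = 1/32 = 0.03125.
term2 = 0.5*ln(8/8.0) = 0.0.
DB = 0.03125 + 0.0 = 0.0313

0.0313


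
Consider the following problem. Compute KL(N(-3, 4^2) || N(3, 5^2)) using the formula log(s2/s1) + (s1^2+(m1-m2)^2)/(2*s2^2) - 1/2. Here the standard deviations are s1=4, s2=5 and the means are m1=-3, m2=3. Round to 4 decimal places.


KL divergence between normal distributions:
KL = log(s2/s1) + (s1^2 + (m1-m2)^2)/(2*s2^2) - 1/2.
log(5/4) = 0.223144.
(4^2 + (-3-3)^2)/(2*5^2) = (16 + 36)/50 = 1.04.
KL = 0.223144 + 1.04 - 0.5 = 0.7631

0.7631


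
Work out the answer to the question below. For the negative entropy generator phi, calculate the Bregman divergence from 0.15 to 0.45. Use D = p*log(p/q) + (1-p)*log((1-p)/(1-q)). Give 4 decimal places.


Bregman divergence with negative entropy generator:
D = p*log(p/q) + (1-p)*log((1-p)/(1-q)).
p = 0.15, q = 0.45.
p*log(p/q) = 0.15*log(0.15/0.45) = -0.164792.
(1-p)*log((1-p)/(1-q)) = 0.85*log(0.85/0.55) = 0.37002.
D = -0.164792 + 0.37002 = 0.2052

0.2052


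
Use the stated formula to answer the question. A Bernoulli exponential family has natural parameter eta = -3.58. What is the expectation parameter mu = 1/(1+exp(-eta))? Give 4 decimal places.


Dual coordinate (expectation parameter) for Bernoulli:
mu = 1/(1+exp(-eta)).
eta = -3.58.
exp(-eta) = exp(3.58) = 35.873541.
mu = 1/(1+35.873541) = 0.0271

0.0271


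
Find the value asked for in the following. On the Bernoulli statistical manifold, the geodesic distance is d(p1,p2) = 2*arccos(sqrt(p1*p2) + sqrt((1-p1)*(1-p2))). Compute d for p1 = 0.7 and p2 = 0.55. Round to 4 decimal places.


Geodesic distance on Bernoulli manifold:
d(p1,p2) = 2*arccos(sqrt(p1*p2) + sqrt((1-p1)*(1-p2))).
sqrt(p1*p2) = sqrt(0.7*0.55) = 0.620484.
sqrt((1-p1)*(1-p2)) = sqrt(0.3*0.45) = 0.367423.
arg = 0.620484 + 0.367423 = 0.987907.
d = 2*arccos(0.987907) = 0.3113

0.3113


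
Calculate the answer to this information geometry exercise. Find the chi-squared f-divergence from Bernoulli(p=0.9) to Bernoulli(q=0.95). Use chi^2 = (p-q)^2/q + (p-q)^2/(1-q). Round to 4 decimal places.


Chi-squared divergence between Bernoulli distributions:
chi^2 = (p-q)^2/q + (p-q)^2/(1-q).
p = 0.9, q = 0.95, p-q = -0.05.
(p-q)^2 = 0.0025.
term1 = 0.0025/0.95 = 0.002632.
term2 = 0.0025/0.05 = 0.05.
chi^2 = 0.002632 + 0.05 = 0.0526

0.0526


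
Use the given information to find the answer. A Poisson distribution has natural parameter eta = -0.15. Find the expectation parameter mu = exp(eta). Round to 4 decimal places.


Expectation parameter for Poisson exponential family:
mu = exp(eta).
eta = -0.15.
mu = exp(-0.15) = 0.8607

0.8607


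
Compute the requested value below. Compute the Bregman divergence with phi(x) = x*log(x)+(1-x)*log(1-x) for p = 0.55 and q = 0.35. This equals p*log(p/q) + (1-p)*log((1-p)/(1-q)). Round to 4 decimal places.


Bregman divergence with negative entropy generator:
D = p*log(p/q) + (1-p)*log((1-p)/(1-q)).
p = 0.55, q = 0.35.
p*log(p/q) = 0.55*log(0.55/0.35) = 0.248592.
(1-p)*log((1-p)/(1-q)) = 0.45*log(0.45/0.65) = -0.165476.
D = 0.248592 + -0.165476 = 0.0831

0.0831


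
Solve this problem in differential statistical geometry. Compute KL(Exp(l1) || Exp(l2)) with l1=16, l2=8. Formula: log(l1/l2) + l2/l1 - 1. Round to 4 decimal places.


KL divergence for exponential family:
KL = log(l1/l2) + l2/l1 - 1.
log(16/8) = 0.693147.
8/16 = 0.5.
KL = 0.693147 + 0.5 - 1 = 0.1931

0.1931


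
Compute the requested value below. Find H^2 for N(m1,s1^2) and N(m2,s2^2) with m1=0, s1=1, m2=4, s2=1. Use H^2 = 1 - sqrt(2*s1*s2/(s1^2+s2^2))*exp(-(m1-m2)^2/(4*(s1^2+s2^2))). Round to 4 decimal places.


Squared Hellinger distance for Gaussians:
H^2 = 1 - sqrt(2*s1*s2/(s1^2+s2^2)) * exp(-(m1-m2)^2/(4*(s1^2+s2^2))).
s1^2 = 1, s2^2 = 1, s1^2+s2^2 = 2.
sqrt(2*1*1/(2)) = 1.0.
(m1-m2)^2 = (-4)^2 = 16.
exp(-16/(4*2)) = exp(-2.0) = 0.135335.
H^2 = 1 - 1.0*0.135335 = 0.8647

0.8647


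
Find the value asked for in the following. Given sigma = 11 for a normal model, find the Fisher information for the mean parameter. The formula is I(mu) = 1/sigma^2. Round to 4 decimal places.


The Fisher information for the mean of a normal distribution is I(mu) = 1/sigma^2.
sigma = 11, so sigma^2 = 121.
I(mu) = 1/121 = 0.0083

0.0083


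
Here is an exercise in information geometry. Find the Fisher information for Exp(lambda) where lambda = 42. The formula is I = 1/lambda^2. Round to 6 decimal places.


Fisher information for exponential: I(lambda) = 1/lambda^2.
lambda = 42, lambda^2 = 1764.
I = 1/1764 = 0.000567

0.000567


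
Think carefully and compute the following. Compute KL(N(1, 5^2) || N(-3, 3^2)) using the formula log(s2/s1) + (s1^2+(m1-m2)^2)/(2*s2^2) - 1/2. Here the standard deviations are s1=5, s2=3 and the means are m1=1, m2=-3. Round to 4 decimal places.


KL divergence between normal distributions:
KL = log(s2/s1) + (s1^2 + (m1-m2)^2)/(2*s2^2) - 1/2.
log(3/5) = -0.510826.
(5^2 + (1--3)^2)/(2*3^2) = (25 + 16)/18 = 2.277778.
KL = -0.510826 + 2.277778 - 0.5 = 1.2670

1.2670


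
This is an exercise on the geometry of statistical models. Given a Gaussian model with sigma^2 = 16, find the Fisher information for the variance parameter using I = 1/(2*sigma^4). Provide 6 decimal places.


Fisher information for variance: I(sigma^2) = 1/(2*sigma^4).
sigma^2 = 16, so sigma^4 = 256.
I = 1/(2*256) = 1/512 = 0.001953

0.001953


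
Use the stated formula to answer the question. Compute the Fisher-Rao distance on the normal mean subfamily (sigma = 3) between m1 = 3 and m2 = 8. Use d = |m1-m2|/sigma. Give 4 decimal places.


On the fixed-variance normal subfamily, geodesic distance = |m1-m2|/sigma.
|3 - 8| = 5.
sigma = 3.
d = 5/3 = 1.6667

1.6667


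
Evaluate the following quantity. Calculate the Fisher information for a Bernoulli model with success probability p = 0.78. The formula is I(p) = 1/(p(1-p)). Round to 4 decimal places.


For Bernoulli(p), Fisher information is I(p) = 1/(p*(1-p)).
p = 0.78, 1-p = 0.22.
p*(1-p) = 0.1716.
I(p) = 1/0.1716 = 5.8275

5.8275


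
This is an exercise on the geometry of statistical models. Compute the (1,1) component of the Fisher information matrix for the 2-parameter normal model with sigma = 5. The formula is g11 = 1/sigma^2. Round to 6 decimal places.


For the 2-parameter normal family, the Fisher metric has:
  g11 = 1/sigma^2, g22 = 2/sigma^2.
sigma = 5, sigma^2 = 25.
g11 = 0.040000

0.040000


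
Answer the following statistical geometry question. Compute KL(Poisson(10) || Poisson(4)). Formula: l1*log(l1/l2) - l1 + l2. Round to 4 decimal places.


KL divergence for Poisson:
KL = l1*log(l1/l2) - l1 + l2.
l1 = 10, l2 = 4.
log(10/4) = 0.916291.
l1*log(l1/l2) = 10 * 0.916291 = 9.162907.
KL = 9.162907 - 10 + 4 = 3.1629

3.1629


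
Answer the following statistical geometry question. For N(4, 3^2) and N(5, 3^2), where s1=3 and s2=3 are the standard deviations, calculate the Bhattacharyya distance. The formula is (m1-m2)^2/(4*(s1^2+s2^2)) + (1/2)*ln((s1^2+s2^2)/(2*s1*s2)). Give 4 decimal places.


Bhattacharyya distance between two Gaussians:
DB = (m1-m2)^2/(4*(s1^2+s2^2)) + (1/2)*ln((s1^2+s2^2)/(2*s1*s2)).
(m1-m2)^2 = (-1)^2 = 1.
s1^2+s2^2 = 9 + 9 = 18.
term1 = 1/72 = 0.013889.
term2 = 0.5*ln(18/18.0) = 0.0.
DB = 0.013889 + 0.0 = 0.0139

0.0139


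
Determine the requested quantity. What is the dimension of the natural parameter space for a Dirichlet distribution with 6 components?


Exponential family dimension calculation:
Dirichlet with 6 components has 6 natural parameters.

6


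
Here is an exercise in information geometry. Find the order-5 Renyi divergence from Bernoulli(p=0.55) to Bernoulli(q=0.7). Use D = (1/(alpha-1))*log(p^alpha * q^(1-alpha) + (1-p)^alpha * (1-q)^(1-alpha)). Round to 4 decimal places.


Renyi divergence of order alpha between Bernoulli distributions:
D = (1/(alpha-1))*log(p^alpha * q^(1-alpha) + (1-p)^alpha * (1-q)^(1-alpha)).
alpha = 5, p = 0.55, q = 0.7.
p^alpha * q^(1-alpha) = 0.55^5 * 0.7^-4 = 0.209614.
(1-p)^alpha * (1-q)^(1-alpha) = 0.45^5 * 0.3^-4 = 2.278125.
sum = 0.209614 + 2.278125 = 2.487739.
D = (1/4)*log(2.487739) = 0.2278

0.2278


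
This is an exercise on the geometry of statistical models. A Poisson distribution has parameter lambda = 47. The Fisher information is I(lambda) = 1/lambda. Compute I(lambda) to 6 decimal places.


Fisher information for Poisson: I(lambda) = 1/lambda.
lambda = 47.
I(lambda) = 1/47 = 0.021277

0.021277


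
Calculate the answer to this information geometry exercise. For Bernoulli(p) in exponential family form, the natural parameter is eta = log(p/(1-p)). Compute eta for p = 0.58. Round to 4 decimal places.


Natural parameter for Bernoulli: eta = log(p/(1-p)).
p = 0.58, 1-p = 0.42.
p/(1-p) = 1.380952.
eta = log(1.380952) = 0.3228

0.3228


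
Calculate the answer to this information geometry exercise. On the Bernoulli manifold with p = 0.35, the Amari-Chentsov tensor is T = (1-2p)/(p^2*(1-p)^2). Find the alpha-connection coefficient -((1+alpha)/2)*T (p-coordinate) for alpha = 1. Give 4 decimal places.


Skewness (Amari-Chentsov) tensor: T = (1-2p)/(p^2*(1-p)^2).
p = 0.35, 1-2p = 0.3, p^2 = 0.1225, (1-p)^2 = 0.4225.
T = 0.3/(0.1225 * 0.4225) = 5.796401.
In the p-coordinate, Gamma^(alpha) = Gamma^(0) - (alpha/2)*T with Gamma^(0) = (1/2)*g'(p) = -T/2,
so Gamma^(alpha) = -((1+alpha)/2)*T.
alpha = 1, -(1+alpha)/2 = -1.0.
Gamma = -1.0 * 5.796401 = -5.7964

-5.7964


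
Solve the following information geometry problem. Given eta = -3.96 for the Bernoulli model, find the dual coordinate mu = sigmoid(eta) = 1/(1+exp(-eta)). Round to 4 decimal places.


Dual coordinate (expectation parameter) for Bernoulli:
mu = 1/(1+exp(-eta)).
eta = -3.96.
exp(-eta) = exp(3.96) = 52.457326.
mu = 1/(1+52.457326) = 0.0187

0.0187


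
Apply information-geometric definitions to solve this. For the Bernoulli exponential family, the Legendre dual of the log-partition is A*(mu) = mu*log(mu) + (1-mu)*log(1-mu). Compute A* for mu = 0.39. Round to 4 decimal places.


Legendre transform for Bernoulli:
A*(mu) = mu*log(mu) + (1-mu)*log(1-mu).
mu = 0.39, 1-mu = 0.61.
mu*log(mu) = 0.39*log(0.39) = -0.367227.
(1-mu)*log(1-mu) = 0.61*log(0.61) = -0.301521.
A* = -0.367227 + -0.301521 = -0.6687

-0.6687


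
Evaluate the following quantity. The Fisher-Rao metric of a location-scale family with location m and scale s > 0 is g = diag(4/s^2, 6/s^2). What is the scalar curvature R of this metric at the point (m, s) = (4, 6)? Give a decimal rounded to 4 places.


The metric has the form g = (A dm^2 + B ds^2)/s^2 with A = 4, B = 6.
Substitute u = sqrt(A/B)*m: g = B*(du^2 + ds^2)/s^2, i.e. B times the
Poincare upper half-plane metric, which has constant Gaussian curvature -1.
Scaling a 2D metric by a constant c divides the Gaussian curvature by c,
so K = -1/B = -1/(6) = -0.1667 everywhere (the point (m, s) = (4, 6) is irrelevant:
the curvature is constant).
Scalar curvature in dimension 2: R = 2K = -2/(6) = -0.3333.

-0.3333


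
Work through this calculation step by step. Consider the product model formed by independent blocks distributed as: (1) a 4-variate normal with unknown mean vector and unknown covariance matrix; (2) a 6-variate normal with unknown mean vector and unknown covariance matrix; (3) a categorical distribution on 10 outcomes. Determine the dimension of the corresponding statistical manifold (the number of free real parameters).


The dimension of a statistical manifold equals the number of free
(independent) real parameters of the model. For a product of independent
blocks the parameter counts add.
- 4-variate normal: 4 (mean) + 4*5/2 = 10 (symmetric covariance) = 14.
- 6-variate normal: 6 (mean) + 6*7/2 = 21 (symmetric covariance) = 27.
- categorical on 10 outcomes (probabilities sum to 1): 10-1 = 9.
Total = 14 + 27 + 9 = 50.
Dimension = 50

50
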